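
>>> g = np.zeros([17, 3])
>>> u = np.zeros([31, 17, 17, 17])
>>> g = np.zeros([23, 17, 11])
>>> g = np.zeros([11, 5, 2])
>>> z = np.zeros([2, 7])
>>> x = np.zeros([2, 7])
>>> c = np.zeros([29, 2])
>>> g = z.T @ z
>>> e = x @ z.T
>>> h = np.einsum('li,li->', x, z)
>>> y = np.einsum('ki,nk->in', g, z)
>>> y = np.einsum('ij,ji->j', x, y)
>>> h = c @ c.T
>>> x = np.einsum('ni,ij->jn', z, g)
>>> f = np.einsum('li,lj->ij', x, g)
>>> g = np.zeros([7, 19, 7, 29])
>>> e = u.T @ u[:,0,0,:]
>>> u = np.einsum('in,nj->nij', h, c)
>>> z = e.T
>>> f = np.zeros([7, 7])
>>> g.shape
(7, 19, 7, 29)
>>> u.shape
(29, 29, 2)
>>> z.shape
(17, 17, 17, 17)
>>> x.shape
(7, 2)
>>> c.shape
(29, 2)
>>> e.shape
(17, 17, 17, 17)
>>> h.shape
(29, 29)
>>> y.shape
(7,)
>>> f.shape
(7, 7)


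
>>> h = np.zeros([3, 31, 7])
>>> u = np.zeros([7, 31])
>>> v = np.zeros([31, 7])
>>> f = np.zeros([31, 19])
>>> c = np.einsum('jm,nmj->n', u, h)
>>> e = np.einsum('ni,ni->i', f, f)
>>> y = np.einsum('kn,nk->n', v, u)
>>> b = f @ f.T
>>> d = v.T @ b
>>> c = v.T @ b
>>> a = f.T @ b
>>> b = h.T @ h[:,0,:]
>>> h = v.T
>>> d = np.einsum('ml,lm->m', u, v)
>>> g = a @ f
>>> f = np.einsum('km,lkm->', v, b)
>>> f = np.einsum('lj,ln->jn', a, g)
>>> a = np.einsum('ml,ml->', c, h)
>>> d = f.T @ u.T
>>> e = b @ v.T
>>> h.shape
(7, 31)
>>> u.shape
(7, 31)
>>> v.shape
(31, 7)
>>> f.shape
(31, 19)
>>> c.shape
(7, 31)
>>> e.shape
(7, 31, 31)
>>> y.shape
(7,)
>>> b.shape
(7, 31, 7)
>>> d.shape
(19, 7)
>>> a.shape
()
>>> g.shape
(19, 19)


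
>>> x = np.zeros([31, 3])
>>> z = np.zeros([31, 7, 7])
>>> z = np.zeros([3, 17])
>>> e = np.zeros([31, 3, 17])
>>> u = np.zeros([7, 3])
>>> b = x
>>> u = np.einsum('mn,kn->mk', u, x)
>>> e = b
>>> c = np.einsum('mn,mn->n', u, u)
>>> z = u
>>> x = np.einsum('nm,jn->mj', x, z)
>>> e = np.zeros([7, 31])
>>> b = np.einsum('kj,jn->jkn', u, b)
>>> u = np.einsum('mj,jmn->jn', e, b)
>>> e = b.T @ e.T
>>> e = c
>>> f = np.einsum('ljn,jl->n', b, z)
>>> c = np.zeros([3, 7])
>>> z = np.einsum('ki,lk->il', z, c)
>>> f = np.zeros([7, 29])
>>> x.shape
(3, 7)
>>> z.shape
(31, 3)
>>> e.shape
(31,)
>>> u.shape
(31, 3)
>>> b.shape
(31, 7, 3)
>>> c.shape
(3, 7)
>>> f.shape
(7, 29)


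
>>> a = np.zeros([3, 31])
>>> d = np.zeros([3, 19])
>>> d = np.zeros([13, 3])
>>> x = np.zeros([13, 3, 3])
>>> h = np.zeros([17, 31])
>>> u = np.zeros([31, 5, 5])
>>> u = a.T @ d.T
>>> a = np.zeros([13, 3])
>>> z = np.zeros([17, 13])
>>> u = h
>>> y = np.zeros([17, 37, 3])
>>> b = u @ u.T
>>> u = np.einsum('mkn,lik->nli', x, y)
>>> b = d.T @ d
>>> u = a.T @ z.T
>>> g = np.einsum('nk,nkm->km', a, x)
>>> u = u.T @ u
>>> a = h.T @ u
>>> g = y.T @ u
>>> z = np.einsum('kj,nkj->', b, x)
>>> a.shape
(31, 17)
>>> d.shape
(13, 3)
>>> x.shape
(13, 3, 3)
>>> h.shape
(17, 31)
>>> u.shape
(17, 17)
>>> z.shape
()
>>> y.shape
(17, 37, 3)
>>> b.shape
(3, 3)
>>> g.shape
(3, 37, 17)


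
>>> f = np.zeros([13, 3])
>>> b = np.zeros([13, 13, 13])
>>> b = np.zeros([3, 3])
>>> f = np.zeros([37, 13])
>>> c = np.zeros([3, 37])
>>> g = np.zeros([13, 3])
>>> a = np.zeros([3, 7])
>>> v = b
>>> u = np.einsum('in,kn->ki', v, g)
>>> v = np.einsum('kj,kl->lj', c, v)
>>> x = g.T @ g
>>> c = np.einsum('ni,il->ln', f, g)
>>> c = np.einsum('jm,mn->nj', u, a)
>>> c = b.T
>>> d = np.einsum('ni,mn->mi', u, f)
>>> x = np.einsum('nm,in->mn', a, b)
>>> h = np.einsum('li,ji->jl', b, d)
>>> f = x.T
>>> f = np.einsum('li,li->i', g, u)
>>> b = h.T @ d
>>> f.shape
(3,)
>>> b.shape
(3, 3)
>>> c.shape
(3, 3)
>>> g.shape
(13, 3)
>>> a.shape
(3, 7)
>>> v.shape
(3, 37)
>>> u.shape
(13, 3)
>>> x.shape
(7, 3)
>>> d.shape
(37, 3)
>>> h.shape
(37, 3)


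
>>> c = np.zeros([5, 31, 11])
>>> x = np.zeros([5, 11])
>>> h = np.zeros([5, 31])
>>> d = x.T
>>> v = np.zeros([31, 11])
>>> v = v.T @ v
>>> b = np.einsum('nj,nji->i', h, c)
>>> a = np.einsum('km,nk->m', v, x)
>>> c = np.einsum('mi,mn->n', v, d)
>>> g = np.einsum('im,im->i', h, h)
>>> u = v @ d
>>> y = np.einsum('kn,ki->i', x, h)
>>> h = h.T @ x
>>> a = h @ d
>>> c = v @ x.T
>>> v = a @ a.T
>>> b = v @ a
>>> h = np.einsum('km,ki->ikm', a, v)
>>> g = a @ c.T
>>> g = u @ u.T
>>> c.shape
(11, 5)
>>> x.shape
(5, 11)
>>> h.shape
(31, 31, 5)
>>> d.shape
(11, 5)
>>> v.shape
(31, 31)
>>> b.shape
(31, 5)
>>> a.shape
(31, 5)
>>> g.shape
(11, 11)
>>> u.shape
(11, 5)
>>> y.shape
(31,)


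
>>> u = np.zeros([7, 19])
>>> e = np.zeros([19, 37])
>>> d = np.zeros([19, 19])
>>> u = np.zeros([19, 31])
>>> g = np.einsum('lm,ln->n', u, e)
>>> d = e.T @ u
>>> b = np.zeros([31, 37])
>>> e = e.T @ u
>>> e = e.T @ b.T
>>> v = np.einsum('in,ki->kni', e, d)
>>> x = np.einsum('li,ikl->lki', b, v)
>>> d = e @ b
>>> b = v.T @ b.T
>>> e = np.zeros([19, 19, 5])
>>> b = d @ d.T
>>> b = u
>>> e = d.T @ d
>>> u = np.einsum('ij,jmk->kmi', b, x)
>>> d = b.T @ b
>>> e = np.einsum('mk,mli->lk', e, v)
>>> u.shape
(37, 31, 19)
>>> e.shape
(31, 37)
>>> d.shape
(31, 31)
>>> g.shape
(37,)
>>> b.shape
(19, 31)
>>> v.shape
(37, 31, 31)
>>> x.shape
(31, 31, 37)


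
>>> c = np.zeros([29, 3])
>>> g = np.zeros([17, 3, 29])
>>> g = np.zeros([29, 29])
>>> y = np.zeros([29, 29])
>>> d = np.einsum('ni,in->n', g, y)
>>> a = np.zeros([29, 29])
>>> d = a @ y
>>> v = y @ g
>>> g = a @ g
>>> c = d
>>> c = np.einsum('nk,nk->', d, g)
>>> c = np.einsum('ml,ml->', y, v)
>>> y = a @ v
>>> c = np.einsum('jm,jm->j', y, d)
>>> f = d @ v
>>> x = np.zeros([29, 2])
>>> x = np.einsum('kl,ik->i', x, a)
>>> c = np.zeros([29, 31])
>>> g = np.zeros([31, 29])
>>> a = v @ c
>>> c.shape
(29, 31)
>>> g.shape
(31, 29)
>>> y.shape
(29, 29)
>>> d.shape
(29, 29)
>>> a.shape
(29, 31)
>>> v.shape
(29, 29)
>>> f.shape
(29, 29)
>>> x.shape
(29,)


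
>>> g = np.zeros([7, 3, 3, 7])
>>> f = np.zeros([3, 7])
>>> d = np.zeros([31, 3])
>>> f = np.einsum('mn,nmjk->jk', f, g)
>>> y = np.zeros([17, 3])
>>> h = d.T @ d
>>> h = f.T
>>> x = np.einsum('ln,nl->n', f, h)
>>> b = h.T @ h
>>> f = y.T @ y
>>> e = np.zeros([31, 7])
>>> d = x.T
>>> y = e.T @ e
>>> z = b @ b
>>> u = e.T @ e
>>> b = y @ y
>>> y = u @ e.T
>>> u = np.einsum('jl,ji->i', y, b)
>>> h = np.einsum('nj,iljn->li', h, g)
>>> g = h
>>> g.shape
(3, 7)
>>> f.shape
(3, 3)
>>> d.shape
(7,)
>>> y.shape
(7, 31)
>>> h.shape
(3, 7)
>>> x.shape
(7,)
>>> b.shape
(7, 7)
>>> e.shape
(31, 7)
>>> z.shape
(3, 3)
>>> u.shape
(7,)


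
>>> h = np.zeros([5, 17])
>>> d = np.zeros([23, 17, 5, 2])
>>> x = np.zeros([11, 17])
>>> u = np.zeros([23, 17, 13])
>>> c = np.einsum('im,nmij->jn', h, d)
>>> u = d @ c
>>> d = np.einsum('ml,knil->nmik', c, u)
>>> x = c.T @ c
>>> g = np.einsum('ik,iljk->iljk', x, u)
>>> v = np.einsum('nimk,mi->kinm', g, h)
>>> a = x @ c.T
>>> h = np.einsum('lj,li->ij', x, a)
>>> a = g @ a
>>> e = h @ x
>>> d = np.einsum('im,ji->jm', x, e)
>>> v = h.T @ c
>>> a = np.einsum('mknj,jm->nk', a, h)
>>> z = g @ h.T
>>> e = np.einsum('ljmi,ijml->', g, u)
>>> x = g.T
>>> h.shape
(2, 23)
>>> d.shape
(2, 23)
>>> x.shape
(23, 5, 17, 23)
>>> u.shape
(23, 17, 5, 23)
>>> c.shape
(2, 23)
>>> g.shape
(23, 17, 5, 23)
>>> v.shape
(23, 23)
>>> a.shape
(5, 17)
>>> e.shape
()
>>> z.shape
(23, 17, 5, 2)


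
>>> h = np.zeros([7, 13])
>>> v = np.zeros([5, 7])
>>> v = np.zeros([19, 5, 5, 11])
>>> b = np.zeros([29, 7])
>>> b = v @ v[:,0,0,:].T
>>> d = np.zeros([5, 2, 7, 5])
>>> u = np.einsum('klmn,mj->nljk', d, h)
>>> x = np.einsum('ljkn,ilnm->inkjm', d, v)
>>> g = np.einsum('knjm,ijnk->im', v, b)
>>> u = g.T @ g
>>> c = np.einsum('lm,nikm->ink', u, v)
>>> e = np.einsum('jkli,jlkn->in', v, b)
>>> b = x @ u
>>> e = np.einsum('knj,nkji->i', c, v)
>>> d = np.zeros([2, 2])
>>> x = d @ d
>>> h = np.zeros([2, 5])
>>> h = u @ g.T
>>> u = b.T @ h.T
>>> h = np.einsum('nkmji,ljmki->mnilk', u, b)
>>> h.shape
(7, 11, 11, 19, 2)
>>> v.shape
(19, 5, 5, 11)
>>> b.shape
(19, 5, 7, 2, 11)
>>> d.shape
(2, 2)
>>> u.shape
(11, 2, 7, 5, 11)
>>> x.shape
(2, 2)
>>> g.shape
(19, 11)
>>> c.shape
(5, 19, 5)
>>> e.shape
(11,)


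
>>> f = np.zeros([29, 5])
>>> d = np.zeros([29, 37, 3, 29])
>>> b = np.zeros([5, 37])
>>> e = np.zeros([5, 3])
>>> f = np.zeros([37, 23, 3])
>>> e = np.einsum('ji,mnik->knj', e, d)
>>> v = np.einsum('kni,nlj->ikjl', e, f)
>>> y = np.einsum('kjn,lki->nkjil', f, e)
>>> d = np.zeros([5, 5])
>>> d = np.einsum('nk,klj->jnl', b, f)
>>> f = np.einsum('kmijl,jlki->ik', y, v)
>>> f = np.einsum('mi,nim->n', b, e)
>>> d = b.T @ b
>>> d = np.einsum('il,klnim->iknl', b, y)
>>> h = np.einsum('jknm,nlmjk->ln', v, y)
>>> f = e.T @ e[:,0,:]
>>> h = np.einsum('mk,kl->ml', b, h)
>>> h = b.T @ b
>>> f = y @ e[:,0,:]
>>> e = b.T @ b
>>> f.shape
(3, 37, 23, 5, 5)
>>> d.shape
(5, 3, 23, 37)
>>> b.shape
(5, 37)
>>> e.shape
(37, 37)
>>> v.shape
(5, 29, 3, 23)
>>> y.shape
(3, 37, 23, 5, 29)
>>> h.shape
(37, 37)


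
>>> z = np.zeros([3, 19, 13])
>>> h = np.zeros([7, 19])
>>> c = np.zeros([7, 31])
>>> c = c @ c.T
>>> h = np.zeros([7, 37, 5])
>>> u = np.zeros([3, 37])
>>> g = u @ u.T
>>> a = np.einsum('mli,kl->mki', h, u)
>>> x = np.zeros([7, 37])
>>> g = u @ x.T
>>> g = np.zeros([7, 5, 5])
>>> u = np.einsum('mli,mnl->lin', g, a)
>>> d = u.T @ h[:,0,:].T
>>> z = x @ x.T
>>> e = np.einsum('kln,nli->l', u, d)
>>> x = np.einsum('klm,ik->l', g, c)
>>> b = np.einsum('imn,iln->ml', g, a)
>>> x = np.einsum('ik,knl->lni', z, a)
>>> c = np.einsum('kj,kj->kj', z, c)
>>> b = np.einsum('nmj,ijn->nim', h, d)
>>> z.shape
(7, 7)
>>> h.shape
(7, 37, 5)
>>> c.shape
(7, 7)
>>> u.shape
(5, 5, 3)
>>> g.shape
(7, 5, 5)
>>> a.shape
(7, 3, 5)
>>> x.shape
(5, 3, 7)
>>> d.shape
(3, 5, 7)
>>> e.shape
(5,)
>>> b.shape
(7, 3, 37)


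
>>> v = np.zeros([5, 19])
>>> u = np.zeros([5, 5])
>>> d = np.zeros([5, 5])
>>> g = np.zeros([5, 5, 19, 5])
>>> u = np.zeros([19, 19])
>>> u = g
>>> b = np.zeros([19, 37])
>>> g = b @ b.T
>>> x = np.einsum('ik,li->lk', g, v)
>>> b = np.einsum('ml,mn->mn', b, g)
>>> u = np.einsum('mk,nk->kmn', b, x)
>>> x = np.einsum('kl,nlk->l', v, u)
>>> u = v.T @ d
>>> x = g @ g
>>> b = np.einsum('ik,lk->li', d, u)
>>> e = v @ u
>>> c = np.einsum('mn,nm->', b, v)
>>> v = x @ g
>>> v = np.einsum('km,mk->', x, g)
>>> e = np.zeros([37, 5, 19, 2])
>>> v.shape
()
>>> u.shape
(19, 5)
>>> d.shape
(5, 5)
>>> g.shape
(19, 19)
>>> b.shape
(19, 5)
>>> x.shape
(19, 19)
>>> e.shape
(37, 5, 19, 2)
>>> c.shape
()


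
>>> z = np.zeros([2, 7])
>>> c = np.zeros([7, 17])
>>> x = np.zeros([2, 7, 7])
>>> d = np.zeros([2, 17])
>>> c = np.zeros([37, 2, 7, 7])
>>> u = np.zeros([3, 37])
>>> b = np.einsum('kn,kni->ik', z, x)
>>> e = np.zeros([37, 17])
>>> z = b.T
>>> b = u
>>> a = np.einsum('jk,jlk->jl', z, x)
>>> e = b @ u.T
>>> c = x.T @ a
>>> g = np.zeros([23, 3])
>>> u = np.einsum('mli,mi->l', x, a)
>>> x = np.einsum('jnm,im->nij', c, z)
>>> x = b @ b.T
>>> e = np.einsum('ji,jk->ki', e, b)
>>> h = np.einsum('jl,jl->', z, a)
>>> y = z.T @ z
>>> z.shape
(2, 7)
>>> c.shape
(7, 7, 7)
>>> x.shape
(3, 3)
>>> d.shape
(2, 17)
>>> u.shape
(7,)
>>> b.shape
(3, 37)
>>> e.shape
(37, 3)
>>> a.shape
(2, 7)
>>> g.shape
(23, 3)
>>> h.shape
()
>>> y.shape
(7, 7)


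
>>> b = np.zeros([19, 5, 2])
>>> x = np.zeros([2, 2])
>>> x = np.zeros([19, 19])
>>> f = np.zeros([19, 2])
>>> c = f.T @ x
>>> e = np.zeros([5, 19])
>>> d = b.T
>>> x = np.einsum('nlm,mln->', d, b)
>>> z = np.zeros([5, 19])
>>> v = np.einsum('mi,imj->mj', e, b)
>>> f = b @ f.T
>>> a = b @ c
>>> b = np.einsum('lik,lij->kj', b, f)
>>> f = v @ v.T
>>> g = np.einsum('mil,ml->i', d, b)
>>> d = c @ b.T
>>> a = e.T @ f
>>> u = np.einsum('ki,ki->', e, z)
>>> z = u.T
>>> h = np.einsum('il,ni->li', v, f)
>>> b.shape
(2, 19)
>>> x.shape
()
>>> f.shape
(5, 5)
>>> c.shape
(2, 19)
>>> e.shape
(5, 19)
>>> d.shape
(2, 2)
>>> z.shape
()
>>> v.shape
(5, 2)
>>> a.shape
(19, 5)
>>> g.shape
(5,)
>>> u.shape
()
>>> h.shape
(2, 5)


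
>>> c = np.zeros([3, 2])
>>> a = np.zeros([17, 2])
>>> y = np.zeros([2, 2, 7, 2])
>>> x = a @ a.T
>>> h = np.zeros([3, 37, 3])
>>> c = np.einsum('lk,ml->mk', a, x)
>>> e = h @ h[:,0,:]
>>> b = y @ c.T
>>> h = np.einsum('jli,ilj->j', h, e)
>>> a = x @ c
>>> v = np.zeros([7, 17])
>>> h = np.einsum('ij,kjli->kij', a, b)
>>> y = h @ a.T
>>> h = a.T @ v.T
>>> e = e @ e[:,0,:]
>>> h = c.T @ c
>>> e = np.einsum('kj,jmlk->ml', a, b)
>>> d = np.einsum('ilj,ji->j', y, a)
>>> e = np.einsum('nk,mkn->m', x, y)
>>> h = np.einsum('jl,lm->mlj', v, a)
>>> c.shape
(17, 2)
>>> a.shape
(17, 2)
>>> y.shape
(2, 17, 17)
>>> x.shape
(17, 17)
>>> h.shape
(2, 17, 7)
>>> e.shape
(2,)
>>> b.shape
(2, 2, 7, 17)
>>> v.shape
(7, 17)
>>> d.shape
(17,)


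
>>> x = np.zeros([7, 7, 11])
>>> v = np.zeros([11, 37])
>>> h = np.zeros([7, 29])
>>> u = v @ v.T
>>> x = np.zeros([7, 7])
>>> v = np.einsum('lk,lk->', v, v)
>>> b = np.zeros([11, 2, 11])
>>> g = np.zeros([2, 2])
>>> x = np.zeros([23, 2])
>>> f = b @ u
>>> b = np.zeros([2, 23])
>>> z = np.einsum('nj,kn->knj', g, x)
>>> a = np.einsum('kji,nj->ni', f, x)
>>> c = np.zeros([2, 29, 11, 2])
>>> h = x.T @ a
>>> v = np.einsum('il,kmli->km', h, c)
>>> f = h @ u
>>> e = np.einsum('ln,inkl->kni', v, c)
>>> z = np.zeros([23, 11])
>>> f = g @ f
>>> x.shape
(23, 2)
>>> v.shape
(2, 29)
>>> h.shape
(2, 11)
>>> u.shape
(11, 11)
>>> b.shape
(2, 23)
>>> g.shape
(2, 2)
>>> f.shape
(2, 11)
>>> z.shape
(23, 11)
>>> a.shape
(23, 11)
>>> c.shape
(2, 29, 11, 2)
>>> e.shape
(11, 29, 2)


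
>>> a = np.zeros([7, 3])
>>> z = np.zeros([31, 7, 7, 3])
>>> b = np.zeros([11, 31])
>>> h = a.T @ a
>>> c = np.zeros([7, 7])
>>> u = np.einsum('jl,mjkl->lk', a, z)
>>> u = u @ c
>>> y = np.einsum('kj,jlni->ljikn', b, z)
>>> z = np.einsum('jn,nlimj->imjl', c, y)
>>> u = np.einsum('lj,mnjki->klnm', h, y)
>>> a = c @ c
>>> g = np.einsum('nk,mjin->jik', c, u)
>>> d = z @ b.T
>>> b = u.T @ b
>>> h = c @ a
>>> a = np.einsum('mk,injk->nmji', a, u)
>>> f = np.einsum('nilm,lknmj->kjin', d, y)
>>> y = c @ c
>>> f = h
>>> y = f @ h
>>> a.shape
(3, 7, 31, 11)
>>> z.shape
(3, 11, 7, 31)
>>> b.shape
(7, 31, 3, 31)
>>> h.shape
(7, 7)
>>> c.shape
(7, 7)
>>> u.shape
(11, 3, 31, 7)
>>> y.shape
(7, 7)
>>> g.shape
(3, 31, 7)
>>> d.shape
(3, 11, 7, 11)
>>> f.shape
(7, 7)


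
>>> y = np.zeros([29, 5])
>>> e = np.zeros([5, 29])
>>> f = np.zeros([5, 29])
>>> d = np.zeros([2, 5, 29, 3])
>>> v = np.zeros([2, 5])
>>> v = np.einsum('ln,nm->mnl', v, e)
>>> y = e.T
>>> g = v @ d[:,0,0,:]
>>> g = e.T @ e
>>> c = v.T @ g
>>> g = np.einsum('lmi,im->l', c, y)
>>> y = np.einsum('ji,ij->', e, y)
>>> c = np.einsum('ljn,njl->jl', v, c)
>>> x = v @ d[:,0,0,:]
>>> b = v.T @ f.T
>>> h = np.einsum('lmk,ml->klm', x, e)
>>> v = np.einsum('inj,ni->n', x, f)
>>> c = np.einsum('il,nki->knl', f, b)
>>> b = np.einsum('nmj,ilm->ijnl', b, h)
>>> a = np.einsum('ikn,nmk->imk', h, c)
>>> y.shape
()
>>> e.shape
(5, 29)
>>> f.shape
(5, 29)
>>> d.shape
(2, 5, 29, 3)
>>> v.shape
(5,)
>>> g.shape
(2,)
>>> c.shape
(5, 2, 29)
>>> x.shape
(29, 5, 3)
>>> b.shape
(3, 5, 2, 29)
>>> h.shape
(3, 29, 5)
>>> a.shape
(3, 2, 29)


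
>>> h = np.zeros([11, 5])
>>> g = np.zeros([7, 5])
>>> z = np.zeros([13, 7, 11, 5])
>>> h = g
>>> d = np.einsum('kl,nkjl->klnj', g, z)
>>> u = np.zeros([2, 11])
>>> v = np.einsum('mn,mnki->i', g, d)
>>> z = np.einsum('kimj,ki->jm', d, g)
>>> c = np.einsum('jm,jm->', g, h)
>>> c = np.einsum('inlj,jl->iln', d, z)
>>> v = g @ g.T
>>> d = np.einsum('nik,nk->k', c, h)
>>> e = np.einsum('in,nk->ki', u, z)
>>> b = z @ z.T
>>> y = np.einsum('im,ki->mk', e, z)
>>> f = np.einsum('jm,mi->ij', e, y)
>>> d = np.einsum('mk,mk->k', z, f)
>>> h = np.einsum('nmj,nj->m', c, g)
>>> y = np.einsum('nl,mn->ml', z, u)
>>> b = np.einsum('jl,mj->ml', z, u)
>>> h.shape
(13,)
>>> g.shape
(7, 5)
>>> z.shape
(11, 13)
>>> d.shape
(13,)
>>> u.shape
(2, 11)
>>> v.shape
(7, 7)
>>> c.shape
(7, 13, 5)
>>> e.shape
(13, 2)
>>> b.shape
(2, 13)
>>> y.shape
(2, 13)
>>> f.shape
(11, 13)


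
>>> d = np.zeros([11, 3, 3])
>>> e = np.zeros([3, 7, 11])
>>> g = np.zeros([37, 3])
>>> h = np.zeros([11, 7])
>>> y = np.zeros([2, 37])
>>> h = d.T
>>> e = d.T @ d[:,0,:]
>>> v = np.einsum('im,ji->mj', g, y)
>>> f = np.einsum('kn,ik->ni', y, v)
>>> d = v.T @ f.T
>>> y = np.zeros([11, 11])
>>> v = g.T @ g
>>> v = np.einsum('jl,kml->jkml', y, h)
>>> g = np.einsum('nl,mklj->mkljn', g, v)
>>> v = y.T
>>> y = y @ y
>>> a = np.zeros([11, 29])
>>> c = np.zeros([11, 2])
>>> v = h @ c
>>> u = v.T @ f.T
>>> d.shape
(2, 37)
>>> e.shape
(3, 3, 3)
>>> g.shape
(11, 3, 3, 11, 37)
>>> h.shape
(3, 3, 11)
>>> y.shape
(11, 11)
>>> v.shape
(3, 3, 2)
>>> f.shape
(37, 3)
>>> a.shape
(11, 29)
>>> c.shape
(11, 2)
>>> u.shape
(2, 3, 37)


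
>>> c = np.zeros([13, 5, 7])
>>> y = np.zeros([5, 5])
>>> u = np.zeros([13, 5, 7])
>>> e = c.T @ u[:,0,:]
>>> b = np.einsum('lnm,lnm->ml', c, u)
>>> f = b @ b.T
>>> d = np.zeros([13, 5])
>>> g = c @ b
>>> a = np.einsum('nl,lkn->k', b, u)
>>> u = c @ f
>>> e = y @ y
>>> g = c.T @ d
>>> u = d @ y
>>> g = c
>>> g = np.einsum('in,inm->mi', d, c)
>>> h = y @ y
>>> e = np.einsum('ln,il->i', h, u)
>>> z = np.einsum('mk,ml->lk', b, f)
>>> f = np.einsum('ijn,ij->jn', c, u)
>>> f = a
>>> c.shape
(13, 5, 7)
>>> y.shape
(5, 5)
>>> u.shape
(13, 5)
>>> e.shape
(13,)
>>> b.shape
(7, 13)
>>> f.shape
(5,)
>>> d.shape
(13, 5)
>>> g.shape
(7, 13)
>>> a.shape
(5,)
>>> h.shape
(5, 5)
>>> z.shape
(7, 13)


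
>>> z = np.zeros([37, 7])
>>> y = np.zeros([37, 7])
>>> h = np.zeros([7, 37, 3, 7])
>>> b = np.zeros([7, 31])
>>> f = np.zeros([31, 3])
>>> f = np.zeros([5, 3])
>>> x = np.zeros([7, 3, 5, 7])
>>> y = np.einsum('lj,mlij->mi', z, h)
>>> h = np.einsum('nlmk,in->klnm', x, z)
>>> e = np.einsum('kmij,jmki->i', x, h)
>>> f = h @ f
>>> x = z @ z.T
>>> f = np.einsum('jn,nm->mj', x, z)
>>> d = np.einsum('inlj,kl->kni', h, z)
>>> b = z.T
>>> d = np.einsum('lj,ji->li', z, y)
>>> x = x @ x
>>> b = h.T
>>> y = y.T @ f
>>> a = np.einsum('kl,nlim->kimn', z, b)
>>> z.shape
(37, 7)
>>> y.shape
(3, 37)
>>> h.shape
(7, 3, 7, 5)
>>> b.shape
(5, 7, 3, 7)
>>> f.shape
(7, 37)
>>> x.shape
(37, 37)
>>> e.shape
(5,)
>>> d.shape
(37, 3)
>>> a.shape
(37, 3, 7, 5)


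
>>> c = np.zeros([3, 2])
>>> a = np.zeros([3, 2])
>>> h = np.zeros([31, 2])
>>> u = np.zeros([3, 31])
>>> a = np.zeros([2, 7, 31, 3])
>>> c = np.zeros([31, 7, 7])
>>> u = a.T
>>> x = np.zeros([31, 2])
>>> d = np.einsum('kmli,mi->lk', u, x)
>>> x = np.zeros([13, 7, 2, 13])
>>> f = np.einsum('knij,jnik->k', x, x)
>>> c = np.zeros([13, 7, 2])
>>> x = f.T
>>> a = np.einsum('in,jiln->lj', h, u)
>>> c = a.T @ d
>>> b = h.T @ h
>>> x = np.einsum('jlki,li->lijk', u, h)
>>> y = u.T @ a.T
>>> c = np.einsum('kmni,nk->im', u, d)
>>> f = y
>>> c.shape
(2, 31)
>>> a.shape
(7, 3)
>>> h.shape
(31, 2)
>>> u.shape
(3, 31, 7, 2)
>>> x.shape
(31, 2, 3, 7)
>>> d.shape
(7, 3)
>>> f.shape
(2, 7, 31, 7)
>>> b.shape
(2, 2)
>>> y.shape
(2, 7, 31, 7)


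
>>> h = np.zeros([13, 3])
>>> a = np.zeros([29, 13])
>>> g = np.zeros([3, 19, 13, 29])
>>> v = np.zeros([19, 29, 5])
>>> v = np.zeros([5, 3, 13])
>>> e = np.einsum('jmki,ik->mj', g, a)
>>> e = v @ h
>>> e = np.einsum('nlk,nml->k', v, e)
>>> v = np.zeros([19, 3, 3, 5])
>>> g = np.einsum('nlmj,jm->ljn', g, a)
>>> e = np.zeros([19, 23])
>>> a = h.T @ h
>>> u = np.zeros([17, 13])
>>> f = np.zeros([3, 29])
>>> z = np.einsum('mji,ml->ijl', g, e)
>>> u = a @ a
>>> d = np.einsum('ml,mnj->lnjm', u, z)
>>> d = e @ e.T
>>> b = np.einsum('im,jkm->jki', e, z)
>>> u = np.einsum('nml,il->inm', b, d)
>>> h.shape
(13, 3)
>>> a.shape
(3, 3)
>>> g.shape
(19, 29, 3)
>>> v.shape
(19, 3, 3, 5)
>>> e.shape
(19, 23)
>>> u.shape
(19, 3, 29)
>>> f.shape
(3, 29)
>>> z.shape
(3, 29, 23)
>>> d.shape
(19, 19)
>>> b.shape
(3, 29, 19)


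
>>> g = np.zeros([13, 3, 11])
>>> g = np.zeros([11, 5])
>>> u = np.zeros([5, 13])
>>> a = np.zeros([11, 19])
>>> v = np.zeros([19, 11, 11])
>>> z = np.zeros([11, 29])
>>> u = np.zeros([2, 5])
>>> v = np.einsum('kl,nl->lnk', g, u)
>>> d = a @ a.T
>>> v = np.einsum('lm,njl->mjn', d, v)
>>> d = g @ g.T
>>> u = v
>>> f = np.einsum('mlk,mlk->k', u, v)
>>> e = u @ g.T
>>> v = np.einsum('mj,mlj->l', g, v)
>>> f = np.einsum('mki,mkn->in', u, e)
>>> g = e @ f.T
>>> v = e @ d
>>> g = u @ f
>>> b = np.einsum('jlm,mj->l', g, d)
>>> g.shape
(11, 2, 11)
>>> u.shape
(11, 2, 5)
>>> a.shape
(11, 19)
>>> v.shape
(11, 2, 11)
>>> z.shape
(11, 29)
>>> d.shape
(11, 11)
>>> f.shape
(5, 11)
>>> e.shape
(11, 2, 11)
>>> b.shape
(2,)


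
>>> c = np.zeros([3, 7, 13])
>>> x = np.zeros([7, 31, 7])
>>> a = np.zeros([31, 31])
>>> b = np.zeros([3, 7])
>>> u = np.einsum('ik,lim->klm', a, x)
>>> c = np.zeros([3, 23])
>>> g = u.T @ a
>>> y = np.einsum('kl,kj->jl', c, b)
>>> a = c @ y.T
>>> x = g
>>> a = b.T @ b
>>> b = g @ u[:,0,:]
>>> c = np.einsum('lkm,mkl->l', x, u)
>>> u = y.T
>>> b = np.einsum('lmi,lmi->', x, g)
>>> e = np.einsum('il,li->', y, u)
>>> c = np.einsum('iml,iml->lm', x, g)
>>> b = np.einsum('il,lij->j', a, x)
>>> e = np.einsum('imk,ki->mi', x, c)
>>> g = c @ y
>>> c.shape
(31, 7)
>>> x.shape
(7, 7, 31)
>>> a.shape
(7, 7)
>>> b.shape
(31,)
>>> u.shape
(23, 7)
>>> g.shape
(31, 23)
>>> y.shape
(7, 23)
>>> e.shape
(7, 7)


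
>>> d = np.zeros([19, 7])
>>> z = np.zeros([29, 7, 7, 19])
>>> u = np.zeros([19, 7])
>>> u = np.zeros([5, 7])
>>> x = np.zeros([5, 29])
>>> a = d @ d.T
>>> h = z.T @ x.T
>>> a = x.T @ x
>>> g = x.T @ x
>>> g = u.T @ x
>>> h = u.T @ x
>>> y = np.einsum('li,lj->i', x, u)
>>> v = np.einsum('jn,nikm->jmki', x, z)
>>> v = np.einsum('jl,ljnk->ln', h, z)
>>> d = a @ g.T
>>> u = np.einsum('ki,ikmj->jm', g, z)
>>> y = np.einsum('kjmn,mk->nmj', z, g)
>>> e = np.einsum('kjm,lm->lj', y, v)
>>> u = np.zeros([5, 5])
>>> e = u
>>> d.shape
(29, 7)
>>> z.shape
(29, 7, 7, 19)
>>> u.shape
(5, 5)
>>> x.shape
(5, 29)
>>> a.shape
(29, 29)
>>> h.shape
(7, 29)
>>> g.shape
(7, 29)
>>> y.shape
(19, 7, 7)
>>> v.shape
(29, 7)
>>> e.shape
(5, 5)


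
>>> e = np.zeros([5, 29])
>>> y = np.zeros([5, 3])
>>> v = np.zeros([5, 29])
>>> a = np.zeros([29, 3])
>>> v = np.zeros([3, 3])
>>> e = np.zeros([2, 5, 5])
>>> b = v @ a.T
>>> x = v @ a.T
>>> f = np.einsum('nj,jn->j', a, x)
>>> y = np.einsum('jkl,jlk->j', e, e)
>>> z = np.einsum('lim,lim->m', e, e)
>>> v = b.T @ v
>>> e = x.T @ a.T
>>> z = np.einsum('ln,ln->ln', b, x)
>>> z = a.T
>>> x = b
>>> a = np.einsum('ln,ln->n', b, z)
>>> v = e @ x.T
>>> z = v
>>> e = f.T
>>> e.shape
(3,)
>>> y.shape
(2,)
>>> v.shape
(29, 3)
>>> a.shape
(29,)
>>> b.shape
(3, 29)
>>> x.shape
(3, 29)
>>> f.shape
(3,)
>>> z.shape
(29, 3)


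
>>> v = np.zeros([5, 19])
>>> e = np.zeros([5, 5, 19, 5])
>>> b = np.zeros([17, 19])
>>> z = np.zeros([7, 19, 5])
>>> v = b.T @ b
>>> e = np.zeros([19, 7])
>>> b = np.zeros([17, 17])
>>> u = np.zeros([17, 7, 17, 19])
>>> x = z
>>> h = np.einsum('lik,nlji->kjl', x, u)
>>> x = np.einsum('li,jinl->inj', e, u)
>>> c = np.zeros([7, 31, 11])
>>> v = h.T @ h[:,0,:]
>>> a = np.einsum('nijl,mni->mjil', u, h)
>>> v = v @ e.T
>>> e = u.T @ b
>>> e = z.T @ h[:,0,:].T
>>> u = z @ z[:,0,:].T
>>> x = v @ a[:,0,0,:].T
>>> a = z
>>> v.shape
(7, 17, 19)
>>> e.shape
(5, 19, 5)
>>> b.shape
(17, 17)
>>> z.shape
(7, 19, 5)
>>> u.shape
(7, 19, 7)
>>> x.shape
(7, 17, 5)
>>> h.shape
(5, 17, 7)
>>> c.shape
(7, 31, 11)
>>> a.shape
(7, 19, 5)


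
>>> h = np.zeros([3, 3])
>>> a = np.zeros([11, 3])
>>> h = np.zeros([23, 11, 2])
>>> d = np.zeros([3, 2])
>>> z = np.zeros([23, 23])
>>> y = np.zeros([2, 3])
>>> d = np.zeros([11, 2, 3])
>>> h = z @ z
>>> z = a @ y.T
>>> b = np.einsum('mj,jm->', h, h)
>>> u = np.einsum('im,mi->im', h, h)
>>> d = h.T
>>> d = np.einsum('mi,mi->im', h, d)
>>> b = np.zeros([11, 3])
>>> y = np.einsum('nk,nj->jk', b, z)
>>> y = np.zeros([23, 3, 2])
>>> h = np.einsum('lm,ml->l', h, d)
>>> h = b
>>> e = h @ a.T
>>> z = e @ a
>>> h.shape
(11, 3)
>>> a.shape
(11, 3)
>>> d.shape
(23, 23)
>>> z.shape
(11, 3)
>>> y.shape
(23, 3, 2)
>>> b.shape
(11, 3)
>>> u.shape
(23, 23)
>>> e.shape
(11, 11)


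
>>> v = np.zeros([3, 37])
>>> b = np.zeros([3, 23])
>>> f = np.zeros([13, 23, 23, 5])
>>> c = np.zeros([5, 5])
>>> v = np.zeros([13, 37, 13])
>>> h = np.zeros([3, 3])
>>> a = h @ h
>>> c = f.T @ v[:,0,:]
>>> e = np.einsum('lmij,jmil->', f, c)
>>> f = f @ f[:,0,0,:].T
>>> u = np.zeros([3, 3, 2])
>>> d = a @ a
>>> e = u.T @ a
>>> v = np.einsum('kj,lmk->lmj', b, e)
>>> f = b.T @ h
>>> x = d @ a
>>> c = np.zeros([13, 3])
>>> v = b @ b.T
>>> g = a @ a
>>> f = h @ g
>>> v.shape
(3, 3)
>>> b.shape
(3, 23)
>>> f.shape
(3, 3)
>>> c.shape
(13, 3)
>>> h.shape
(3, 3)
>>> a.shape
(3, 3)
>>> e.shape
(2, 3, 3)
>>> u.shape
(3, 3, 2)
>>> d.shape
(3, 3)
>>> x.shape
(3, 3)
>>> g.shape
(3, 3)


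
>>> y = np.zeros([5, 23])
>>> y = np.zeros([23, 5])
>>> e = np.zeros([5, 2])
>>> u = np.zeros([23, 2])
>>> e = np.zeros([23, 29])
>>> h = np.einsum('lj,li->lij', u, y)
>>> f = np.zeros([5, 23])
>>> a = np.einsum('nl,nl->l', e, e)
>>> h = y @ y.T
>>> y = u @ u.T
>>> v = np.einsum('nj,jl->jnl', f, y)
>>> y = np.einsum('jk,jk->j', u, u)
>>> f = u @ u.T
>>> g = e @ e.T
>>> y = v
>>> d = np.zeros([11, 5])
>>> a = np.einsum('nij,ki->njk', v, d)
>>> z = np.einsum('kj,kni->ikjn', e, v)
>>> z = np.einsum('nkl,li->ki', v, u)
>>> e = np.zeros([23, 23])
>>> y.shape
(23, 5, 23)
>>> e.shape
(23, 23)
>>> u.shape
(23, 2)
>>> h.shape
(23, 23)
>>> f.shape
(23, 23)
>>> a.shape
(23, 23, 11)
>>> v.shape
(23, 5, 23)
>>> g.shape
(23, 23)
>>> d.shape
(11, 5)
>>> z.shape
(5, 2)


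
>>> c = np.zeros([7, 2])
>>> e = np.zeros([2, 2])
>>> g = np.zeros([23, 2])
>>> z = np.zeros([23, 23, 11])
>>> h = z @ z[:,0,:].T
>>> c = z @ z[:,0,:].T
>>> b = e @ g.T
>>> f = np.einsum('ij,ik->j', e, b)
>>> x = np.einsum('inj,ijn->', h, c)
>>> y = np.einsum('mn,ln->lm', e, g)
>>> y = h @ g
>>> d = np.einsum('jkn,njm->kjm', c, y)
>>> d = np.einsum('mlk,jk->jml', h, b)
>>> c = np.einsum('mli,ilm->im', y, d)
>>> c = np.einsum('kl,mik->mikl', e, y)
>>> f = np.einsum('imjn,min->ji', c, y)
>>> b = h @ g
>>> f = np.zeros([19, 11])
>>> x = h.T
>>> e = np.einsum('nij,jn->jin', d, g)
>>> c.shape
(23, 23, 2, 2)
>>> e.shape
(23, 23, 2)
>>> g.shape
(23, 2)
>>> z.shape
(23, 23, 11)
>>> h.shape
(23, 23, 23)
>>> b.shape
(23, 23, 2)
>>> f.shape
(19, 11)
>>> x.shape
(23, 23, 23)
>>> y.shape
(23, 23, 2)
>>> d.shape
(2, 23, 23)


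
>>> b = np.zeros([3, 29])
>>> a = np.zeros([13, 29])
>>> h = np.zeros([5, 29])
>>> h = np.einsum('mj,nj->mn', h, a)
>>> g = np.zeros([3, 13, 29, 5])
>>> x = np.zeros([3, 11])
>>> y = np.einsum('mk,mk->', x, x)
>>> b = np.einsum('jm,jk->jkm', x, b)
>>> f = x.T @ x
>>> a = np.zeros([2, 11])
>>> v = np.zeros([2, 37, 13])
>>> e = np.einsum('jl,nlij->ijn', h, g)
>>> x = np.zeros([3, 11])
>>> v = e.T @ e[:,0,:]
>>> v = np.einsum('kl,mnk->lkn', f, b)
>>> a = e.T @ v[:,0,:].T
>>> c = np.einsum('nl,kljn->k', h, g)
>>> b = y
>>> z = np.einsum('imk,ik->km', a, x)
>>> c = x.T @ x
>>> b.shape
()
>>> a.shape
(3, 5, 11)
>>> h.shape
(5, 13)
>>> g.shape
(3, 13, 29, 5)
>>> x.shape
(3, 11)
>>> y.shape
()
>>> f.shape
(11, 11)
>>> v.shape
(11, 11, 29)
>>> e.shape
(29, 5, 3)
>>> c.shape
(11, 11)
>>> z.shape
(11, 5)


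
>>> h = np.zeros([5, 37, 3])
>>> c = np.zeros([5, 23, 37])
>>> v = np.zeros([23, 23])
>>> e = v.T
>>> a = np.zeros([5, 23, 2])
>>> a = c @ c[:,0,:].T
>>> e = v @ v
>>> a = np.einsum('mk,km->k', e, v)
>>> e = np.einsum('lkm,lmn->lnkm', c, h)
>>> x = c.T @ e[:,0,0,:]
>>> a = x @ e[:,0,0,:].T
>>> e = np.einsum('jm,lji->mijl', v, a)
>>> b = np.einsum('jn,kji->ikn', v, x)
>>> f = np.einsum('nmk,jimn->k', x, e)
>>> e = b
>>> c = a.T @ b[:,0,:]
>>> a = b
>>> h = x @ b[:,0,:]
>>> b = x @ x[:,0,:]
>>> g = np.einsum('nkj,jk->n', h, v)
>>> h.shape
(37, 23, 23)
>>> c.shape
(5, 23, 23)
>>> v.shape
(23, 23)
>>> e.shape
(37, 37, 23)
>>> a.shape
(37, 37, 23)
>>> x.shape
(37, 23, 37)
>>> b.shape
(37, 23, 37)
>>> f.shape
(37,)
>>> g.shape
(37,)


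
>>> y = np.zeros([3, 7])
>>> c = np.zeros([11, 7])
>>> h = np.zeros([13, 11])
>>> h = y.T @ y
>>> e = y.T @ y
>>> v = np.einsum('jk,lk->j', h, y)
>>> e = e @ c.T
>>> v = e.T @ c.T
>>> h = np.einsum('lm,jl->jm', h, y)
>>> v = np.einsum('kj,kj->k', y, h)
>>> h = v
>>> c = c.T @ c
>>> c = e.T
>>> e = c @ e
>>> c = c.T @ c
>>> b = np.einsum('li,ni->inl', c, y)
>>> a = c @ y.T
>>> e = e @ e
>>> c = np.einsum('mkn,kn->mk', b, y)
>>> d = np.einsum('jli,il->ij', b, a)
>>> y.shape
(3, 7)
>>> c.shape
(7, 3)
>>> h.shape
(3,)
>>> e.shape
(11, 11)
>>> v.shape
(3,)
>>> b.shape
(7, 3, 7)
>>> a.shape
(7, 3)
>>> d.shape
(7, 7)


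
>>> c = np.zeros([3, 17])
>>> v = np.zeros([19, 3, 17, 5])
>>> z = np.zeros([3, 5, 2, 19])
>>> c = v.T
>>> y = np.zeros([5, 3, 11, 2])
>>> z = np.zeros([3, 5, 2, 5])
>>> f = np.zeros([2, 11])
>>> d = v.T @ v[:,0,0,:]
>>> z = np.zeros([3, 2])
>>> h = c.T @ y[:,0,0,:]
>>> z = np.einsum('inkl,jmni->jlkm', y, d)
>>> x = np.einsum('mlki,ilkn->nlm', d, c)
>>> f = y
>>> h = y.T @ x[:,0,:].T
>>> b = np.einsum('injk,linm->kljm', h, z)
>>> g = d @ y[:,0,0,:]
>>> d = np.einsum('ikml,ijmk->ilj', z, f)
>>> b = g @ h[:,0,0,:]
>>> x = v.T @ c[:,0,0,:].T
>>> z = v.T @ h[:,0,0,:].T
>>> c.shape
(5, 17, 3, 19)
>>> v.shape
(19, 3, 17, 5)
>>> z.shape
(5, 17, 3, 2)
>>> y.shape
(5, 3, 11, 2)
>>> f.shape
(5, 3, 11, 2)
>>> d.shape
(5, 17, 3)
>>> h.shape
(2, 11, 3, 19)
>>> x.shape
(5, 17, 3, 5)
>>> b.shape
(5, 17, 3, 19)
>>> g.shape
(5, 17, 3, 2)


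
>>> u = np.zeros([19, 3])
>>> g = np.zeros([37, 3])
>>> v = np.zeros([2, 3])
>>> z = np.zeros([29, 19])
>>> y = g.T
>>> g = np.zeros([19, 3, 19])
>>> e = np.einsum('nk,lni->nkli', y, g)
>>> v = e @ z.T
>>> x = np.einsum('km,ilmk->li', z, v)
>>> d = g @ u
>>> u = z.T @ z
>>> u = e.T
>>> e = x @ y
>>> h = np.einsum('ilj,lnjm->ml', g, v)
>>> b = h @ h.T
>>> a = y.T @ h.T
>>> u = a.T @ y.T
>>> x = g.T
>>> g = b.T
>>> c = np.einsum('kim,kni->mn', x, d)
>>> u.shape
(29, 3)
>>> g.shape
(29, 29)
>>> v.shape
(3, 37, 19, 29)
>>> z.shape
(29, 19)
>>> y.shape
(3, 37)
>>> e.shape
(37, 37)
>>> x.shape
(19, 3, 19)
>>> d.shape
(19, 3, 3)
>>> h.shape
(29, 3)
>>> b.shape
(29, 29)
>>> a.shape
(37, 29)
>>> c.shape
(19, 3)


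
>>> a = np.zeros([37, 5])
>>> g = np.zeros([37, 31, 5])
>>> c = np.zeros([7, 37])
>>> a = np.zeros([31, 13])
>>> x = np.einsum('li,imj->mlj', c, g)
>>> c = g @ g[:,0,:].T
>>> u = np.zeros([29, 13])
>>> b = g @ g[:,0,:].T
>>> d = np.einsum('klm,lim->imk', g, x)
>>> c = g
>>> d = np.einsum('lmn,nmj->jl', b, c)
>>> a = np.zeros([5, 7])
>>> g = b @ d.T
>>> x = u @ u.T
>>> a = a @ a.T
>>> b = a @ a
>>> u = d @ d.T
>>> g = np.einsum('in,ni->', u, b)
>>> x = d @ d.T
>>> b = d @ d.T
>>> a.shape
(5, 5)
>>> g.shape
()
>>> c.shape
(37, 31, 5)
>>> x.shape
(5, 5)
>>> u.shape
(5, 5)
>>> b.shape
(5, 5)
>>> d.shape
(5, 37)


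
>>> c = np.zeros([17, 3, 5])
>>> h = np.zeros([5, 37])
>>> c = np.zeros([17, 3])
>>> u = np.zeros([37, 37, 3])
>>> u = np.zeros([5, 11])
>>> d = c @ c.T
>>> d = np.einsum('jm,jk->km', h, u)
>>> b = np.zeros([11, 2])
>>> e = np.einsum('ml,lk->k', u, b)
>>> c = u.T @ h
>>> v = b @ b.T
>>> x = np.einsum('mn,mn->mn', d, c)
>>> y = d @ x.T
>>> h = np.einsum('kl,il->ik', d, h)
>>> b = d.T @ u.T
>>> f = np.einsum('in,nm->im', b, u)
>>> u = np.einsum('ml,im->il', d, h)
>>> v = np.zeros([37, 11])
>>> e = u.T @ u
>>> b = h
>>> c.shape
(11, 37)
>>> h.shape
(5, 11)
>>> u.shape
(5, 37)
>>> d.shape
(11, 37)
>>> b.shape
(5, 11)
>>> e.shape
(37, 37)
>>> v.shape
(37, 11)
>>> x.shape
(11, 37)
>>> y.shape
(11, 11)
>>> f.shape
(37, 11)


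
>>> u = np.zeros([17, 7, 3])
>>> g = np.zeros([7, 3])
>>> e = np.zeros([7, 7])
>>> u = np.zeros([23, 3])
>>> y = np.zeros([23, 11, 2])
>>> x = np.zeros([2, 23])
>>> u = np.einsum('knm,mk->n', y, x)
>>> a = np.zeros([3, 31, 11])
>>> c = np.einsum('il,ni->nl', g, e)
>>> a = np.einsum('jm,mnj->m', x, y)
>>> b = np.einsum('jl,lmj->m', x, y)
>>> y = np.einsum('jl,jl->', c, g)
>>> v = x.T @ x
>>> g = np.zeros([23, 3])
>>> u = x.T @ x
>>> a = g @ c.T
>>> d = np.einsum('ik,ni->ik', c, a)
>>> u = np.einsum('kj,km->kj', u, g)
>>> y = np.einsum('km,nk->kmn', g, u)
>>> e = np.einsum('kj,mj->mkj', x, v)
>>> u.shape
(23, 23)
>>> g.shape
(23, 3)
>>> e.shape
(23, 2, 23)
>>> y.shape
(23, 3, 23)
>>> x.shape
(2, 23)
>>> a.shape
(23, 7)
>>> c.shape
(7, 3)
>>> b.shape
(11,)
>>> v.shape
(23, 23)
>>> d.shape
(7, 3)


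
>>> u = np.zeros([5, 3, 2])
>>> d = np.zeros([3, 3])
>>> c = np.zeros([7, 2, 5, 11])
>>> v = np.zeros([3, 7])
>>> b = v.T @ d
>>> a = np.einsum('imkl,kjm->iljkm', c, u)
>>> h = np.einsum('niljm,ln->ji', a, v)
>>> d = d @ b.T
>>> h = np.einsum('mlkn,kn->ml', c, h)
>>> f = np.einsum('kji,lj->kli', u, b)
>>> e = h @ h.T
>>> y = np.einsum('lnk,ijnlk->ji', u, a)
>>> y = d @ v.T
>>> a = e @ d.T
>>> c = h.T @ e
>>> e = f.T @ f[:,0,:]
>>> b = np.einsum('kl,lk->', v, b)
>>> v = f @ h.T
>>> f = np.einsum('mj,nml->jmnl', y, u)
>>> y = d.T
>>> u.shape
(5, 3, 2)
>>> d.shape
(3, 7)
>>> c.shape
(2, 7)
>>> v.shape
(5, 7, 7)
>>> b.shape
()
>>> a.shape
(7, 3)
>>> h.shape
(7, 2)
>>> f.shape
(3, 3, 5, 2)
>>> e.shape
(2, 7, 2)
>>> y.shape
(7, 3)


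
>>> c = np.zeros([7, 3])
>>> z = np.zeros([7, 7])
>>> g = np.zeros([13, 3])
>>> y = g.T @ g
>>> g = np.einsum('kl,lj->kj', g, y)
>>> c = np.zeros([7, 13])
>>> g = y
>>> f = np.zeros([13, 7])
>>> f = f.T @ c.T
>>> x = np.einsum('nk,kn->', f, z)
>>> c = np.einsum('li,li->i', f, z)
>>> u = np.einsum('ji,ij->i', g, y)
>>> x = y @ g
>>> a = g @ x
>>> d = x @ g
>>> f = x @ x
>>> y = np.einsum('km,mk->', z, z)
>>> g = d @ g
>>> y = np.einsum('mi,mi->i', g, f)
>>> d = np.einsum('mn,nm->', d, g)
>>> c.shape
(7,)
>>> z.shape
(7, 7)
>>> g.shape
(3, 3)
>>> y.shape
(3,)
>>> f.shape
(3, 3)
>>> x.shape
(3, 3)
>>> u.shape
(3,)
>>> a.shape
(3, 3)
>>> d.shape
()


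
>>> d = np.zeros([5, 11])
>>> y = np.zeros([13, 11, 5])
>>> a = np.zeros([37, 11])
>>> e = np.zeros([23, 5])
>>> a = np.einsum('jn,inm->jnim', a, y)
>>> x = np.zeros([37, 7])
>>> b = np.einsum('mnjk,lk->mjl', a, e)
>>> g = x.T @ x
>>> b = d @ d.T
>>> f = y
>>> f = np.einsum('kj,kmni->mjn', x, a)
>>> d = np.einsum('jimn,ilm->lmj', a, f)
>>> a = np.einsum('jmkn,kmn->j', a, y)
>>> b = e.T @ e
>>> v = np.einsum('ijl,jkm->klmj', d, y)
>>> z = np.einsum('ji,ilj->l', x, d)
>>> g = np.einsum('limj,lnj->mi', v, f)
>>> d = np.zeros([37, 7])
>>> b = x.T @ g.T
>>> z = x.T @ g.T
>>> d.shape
(37, 7)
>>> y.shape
(13, 11, 5)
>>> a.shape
(37,)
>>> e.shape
(23, 5)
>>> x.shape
(37, 7)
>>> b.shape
(7, 5)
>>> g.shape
(5, 37)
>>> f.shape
(11, 7, 13)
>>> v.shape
(11, 37, 5, 13)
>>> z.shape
(7, 5)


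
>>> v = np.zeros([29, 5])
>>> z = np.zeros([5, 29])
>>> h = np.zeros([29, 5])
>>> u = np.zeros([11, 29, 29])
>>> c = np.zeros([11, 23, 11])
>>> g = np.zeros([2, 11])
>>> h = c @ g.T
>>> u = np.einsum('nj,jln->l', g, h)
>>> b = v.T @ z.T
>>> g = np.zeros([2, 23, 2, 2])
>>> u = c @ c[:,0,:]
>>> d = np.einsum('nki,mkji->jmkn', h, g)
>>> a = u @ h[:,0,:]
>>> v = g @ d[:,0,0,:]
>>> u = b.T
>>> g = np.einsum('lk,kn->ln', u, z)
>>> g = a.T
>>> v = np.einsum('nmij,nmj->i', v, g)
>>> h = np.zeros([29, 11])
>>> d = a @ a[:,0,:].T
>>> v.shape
(2,)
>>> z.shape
(5, 29)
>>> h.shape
(29, 11)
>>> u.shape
(5, 5)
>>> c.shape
(11, 23, 11)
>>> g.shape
(2, 23, 11)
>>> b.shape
(5, 5)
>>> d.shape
(11, 23, 11)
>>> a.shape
(11, 23, 2)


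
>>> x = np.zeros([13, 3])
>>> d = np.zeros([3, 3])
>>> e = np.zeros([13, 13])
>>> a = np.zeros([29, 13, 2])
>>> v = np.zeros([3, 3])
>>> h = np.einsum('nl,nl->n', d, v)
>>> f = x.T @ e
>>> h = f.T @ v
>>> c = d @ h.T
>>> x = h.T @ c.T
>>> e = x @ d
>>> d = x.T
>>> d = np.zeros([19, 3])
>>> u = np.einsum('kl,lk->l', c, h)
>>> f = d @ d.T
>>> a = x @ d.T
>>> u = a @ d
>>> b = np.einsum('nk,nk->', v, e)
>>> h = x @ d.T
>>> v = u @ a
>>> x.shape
(3, 3)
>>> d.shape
(19, 3)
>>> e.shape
(3, 3)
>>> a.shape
(3, 19)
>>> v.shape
(3, 19)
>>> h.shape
(3, 19)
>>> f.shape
(19, 19)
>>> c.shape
(3, 13)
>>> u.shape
(3, 3)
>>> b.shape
()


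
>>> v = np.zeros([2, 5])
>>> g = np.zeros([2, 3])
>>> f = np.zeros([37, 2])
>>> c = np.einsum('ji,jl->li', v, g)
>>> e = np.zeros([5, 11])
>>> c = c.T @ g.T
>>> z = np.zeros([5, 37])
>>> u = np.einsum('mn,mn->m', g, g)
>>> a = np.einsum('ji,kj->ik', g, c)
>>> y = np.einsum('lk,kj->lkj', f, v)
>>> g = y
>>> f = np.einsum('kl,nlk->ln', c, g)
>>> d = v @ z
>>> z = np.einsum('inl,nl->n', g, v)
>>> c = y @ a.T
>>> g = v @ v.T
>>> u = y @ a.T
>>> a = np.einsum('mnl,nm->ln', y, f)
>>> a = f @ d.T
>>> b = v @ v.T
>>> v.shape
(2, 5)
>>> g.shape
(2, 2)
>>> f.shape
(2, 37)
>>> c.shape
(37, 2, 3)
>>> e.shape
(5, 11)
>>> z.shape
(2,)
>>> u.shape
(37, 2, 3)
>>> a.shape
(2, 2)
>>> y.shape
(37, 2, 5)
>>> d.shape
(2, 37)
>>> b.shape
(2, 2)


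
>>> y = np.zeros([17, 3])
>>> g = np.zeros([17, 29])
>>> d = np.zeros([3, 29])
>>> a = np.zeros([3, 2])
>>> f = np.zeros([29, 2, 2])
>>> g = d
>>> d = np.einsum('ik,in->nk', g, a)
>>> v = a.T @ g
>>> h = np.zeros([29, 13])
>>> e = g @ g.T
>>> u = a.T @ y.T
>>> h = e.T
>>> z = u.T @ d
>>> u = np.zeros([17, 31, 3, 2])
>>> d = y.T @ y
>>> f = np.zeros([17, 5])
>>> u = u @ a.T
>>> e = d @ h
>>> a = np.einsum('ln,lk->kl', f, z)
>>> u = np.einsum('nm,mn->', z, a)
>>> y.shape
(17, 3)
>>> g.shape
(3, 29)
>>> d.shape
(3, 3)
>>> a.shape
(29, 17)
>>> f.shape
(17, 5)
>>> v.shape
(2, 29)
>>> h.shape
(3, 3)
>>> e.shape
(3, 3)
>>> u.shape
()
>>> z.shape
(17, 29)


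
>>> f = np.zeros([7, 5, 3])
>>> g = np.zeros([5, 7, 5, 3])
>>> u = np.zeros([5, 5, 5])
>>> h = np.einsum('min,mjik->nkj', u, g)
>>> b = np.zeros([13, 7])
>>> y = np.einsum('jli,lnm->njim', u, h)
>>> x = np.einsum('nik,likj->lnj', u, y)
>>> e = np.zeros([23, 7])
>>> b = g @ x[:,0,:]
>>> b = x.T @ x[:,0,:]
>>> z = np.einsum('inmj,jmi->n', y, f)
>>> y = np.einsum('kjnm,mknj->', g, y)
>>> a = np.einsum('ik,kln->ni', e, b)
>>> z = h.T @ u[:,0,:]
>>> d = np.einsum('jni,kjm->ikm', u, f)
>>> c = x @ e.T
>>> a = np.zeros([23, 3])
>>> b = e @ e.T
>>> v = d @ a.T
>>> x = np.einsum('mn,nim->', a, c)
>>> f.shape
(7, 5, 3)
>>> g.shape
(5, 7, 5, 3)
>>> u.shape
(5, 5, 5)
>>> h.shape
(5, 3, 7)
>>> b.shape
(23, 23)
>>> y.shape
()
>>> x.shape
()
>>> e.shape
(23, 7)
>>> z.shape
(7, 3, 5)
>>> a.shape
(23, 3)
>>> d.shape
(5, 7, 3)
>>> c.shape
(3, 5, 23)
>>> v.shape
(5, 7, 23)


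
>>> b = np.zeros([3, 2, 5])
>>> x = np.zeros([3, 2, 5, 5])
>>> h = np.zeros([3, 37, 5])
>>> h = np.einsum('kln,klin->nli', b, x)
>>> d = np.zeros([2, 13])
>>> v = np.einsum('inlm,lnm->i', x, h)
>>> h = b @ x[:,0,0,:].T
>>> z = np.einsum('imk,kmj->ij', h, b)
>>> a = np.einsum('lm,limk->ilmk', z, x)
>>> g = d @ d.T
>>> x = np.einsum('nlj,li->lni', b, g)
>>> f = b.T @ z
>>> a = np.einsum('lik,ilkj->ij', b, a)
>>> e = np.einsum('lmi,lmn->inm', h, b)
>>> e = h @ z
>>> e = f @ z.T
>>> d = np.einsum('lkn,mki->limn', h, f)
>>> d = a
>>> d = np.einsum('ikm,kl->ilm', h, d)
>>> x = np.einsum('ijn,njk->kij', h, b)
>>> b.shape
(3, 2, 5)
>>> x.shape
(5, 3, 2)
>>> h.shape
(3, 2, 3)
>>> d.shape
(3, 5, 3)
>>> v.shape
(3,)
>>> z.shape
(3, 5)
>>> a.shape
(2, 5)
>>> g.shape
(2, 2)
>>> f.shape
(5, 2, 5)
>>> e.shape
(5, 2, 3)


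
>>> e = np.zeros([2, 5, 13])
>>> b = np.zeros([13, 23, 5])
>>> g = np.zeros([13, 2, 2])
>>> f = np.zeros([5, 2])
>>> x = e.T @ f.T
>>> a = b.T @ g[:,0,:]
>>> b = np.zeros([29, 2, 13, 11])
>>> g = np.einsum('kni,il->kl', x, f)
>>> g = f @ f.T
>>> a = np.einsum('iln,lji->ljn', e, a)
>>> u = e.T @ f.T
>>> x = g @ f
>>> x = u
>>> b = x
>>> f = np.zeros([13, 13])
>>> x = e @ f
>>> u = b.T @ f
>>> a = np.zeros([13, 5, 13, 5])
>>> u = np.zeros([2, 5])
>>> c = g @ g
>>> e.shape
(2, 5, 13)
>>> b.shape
(13, 5, 5)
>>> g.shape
(5, 5)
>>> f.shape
(13, 13)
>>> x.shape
(2, 5, 13)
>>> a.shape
(13, 5, 13, 5)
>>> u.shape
(2, 5)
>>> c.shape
(5, 5)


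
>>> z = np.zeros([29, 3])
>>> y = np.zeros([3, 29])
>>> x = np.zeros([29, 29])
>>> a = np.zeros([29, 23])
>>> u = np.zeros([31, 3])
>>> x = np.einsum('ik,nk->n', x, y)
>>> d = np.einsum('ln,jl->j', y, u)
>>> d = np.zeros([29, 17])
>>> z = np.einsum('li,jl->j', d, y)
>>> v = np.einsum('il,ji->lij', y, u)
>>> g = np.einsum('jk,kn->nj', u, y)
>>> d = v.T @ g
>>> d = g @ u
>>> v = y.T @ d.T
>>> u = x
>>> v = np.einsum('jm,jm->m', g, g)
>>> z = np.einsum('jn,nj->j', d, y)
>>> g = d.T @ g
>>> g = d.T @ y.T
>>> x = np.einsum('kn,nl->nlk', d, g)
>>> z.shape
(29,)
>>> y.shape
(3, 29)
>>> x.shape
(3, 3, 29)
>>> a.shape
(29, 23)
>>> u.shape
(3,)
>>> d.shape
(29, 3)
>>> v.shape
(31,)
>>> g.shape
(3, 3)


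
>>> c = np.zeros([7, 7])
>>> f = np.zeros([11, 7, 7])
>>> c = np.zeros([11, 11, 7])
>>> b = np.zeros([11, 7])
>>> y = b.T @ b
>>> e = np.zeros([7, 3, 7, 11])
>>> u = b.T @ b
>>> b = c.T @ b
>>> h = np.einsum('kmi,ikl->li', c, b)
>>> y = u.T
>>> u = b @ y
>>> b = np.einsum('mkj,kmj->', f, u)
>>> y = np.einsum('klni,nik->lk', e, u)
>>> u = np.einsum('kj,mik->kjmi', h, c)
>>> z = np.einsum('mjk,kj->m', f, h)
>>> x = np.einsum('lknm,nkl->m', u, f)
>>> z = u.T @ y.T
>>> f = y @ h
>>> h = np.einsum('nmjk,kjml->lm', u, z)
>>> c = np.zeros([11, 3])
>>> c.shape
(11, 3)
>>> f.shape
(3, 7)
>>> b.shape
()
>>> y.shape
(3, 7)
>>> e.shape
(7, 3, 7, 11)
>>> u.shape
(7, 7, 11, 11)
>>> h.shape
(3, 7)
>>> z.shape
(11, 11, 7, 3)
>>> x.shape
(11,)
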